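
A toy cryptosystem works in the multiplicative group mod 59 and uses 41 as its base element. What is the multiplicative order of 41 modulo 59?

The order of 41 must divide φ(59) = 59 − 1 = 58 = 2 · 29.
Divisors of 58: 1, 2, 29, 58.
Evaluate successive powers at the divisors of 58:
41^1 ≡ 41 (mod 59)
41^2 ≡ 29 (mod 59)
41^29 ≡ 1 (mod 59) ✓
Therefore the multiplicative order of 41 modulo 59 is 29.

29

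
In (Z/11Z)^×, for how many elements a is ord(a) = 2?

1

φ(11) = 11 − 1 = 10 = 2 · 5.
(Z/11Z)^× is cyclic (|G| = 10); a cyclic group of order m has exactly φ(d) elements of each order d | m, and none otherwise.
2 | 10, and φ(2) = 2 − 1 = 1.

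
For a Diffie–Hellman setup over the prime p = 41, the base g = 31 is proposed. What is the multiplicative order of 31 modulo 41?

10

ord(31) | φ(41) = 41 − 1 = 40 = 2^3 · 5.
Divisors of 40: 1, 2, 4, 5, 8, 10, 20, 40.
Check 31^d mod 41 for each divisor in increasing order:
31^1 ≡ 31 (mod 41)
31^2 ≡ 18 (mod 41)
31^4 ≡ 37 (mod 41)
31^5 ≡ 40 (mod 41)
31^8 ≡ 16 (mod 41)
31^10 ≡ 1 (mod 41) ✓
Hence ord(31) = 10.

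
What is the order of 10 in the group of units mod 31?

15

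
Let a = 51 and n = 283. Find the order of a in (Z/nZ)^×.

47

The order of 51 must divide φ(283) = 283 − 1 = 282 = 2 · 3 · 47.
Divisors of 282: 1, 2, 3, 6, 47, 94, 141, 282.
Compute 51^d (mod 283) for the divisors d until we hit 1:
51^1 ≡ 51
51^2 ≡ 54
51^3 ≡ 207
51^6 ≡ 116
51^47 ≡ 1
The smallest such exponent is 47, so the order of 51 is 47.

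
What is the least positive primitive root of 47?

5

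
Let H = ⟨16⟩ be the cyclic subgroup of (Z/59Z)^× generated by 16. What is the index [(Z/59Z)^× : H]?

2

By Lagrange's theorem, ord_59(16) divides φ(59) = 59 − 1 = 58 = 2 · 29.
Divisors of 58: 1, 2, 29, 58.
Test each divisor d:
16^1 ≡ 16 (mod 59)
16^2 ≡ 20 (mod 59)
16^29 ≡ 1 (mod 59) ✓
So ord_59(16) = 29, hence |⟨16⟩| = 29.
[(Z/59Z)^× : ⟨16⟩] = 58/29 = 2.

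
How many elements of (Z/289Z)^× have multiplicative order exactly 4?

2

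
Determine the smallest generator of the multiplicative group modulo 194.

φ(194) = φ(2)·φ(97) = 1·96 = 96 = 2^5 · 3.
Test candidates g = 2, 3, … against the prime factors q ∈ {2, 3} of φ(194): g is a generator iff g^(96/q) ≢ 1 for every such q.
g = 2: gcd(2, 194) = 2 > 1, not a unit — skip.
g = 3: 3^48 ≡ 1 — hits 1, so not a primitive root.
g = 4: gcd(4, 194) = 2 > 1, not a unit — skip.
g = 5: 5^48 ≡ 193; 5^32 ≡ 35 — none is 1, so 5 is a primitive root.
Hence the least primitive root of 194 is 5.

5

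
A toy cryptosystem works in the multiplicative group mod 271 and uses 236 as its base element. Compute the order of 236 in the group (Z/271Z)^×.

90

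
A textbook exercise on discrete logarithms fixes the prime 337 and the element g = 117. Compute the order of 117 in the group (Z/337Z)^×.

12

The order of 117 must divide φ(337) = 337 − 1 = 336 = 2^4 · 3 · 7.
Divisors of 336: 1, 2, 3, 4, 6, 7, 8, 12, 14, 16, 21, 24, 28, 42, 48, 56, 84, 112, 168, 336.
Evaluate successive powers at the divisors of 336:
117^1 ≡ 117 (mod 337)
117^2 ≡ 209 (mod 337)
117^3 ≡ 189 (mod 337)
117^4 ≡ 208 (mod 337)
117^6 ≡ 336 (mod 337)
117^7 ≡ 220 (mod 337)
117^8 ≡ 128 (mod 337)
117^12 ≡ 1 (mod 337) ✓
Therefore the multiplicative order of 117 modulo 337 is 12.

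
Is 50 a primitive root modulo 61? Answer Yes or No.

No

φ(61) = 61 − 1 = 60 = 2^2 · 3 · 5.
Test 50^(60/q) mod 61 for each prime factor q of 60:
50^30 ≡ 60 (mod 61)  [q = 2: ≢ 1 ✓]
50^20 ≡ 1 (mod 61)  [q = 3: ≡ 1 ✗]
50^12 ≡ 1 (mod 61)  [q = 5: ≡ 1 ✗]
The check at q = 3 fails, so 50 generates a proper subgroup.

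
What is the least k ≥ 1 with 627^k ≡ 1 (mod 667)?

Since 627 ∈ (Z/667Z)^×, its order divides φ(667) = φ(23·29) = (23−1)·(29−1) = 22·28 = 616 = 2^3 · 7 · 11.
Divisors of 616: 1, 2, 4, 7, 8, 11, 14, 22, 28, 44, 56, 77, 88, 154, 308, 616.
Test each divisor d:
627^1 ≡ 627 (mod 667)
627^2 ≡ 266 (mod 667)
627^4 ≡ 54 (mod 667)
627^7 ≡ 394 (mod 667)
627^8 ≡ 248 (mod 667)
627^11 ≡ 599 (mod 667)
627^14 ≡ 492 (mod 667)
627^22 ≡ 622 (mod 667)
627^28 ≡ 610 (mod 667)
627^44 ≡ 24 (mod 667)
627^56 ≡ 581 (mod 667)
627^77 ≡ 70 (mod 667)
627^88 ≡ 576 (mod 667)
627^154 ≡ 231 (mod 667)
627^308 ≡ 1 (mod 667) ✓
The smallest such exponent is 308, so the order of 627 is 308.

308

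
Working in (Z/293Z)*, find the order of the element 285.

292

By Lagrange's theorem, ord_293(285) divides φ(293) = 293 − 1 = 292 = 2^2 · 73.
Divisors of 292: 1, 2, 4, 73, 146, 292.
Test each divisor d:
285^1 ≡ 285 (mod 293)
285^2 ≡ 64 (mod 293)
285^4 ≡ 287 (mod 293)
285^73 ≡ 138 (mod 293)
285^146 ≡ 292 (mod 293)
285^292 ≡ 1 (mod 293) ✓
Hence ord(285) = 292.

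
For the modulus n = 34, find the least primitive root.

3

φ(34) = φ(2)·φ(17) = 1·16 = 16 = 2^4.
Test candidates g = 2, 3, … against the prime factors q ∈ {2} of φ(34): g is a generator iff g^(16/q) ≢ 1 for every such q.
g = 2: gcd(2, 34) = 2 > 1, not a unit — skip.
g = 3: 3^8 ≡ 33 — none is 1, so 3 is a primitive root.
Hence the least primitive root of 34 is 3.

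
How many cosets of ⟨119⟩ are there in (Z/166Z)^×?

2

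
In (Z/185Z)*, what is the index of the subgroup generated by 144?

8

By Lagrange's theorem, ord_185(144) divides φ(185) = φ(5·37) = (5−1)·(37−1) = 4·36 = 144 = 2^4 · 3^2.
Divisors of 144: 1, 2, 3, 4, 6, 8, 9, 12, 16, 18, 24, 36, 48, 72, 144.
Test each divisor d:
144^1 ≡ 144 (mod 185)
144^2 ≡ 16 (mod 185)
144^3 ≡ 84 (mod 185)
144^4 ≡ 71 (mod 185)
144^6 ≡ 26 (mod 185)
144^8 ≡ 46 (mod 185)
144^9 ≡ 149 (mod 185)
144^12 ≡ 121 (mod 185)
144^16 ≡ 81 (mod 185)
144^18 ≡ 1 (mod 185) ✓
The order of 144 is 18, so the subgroup it generates has 18 elements.
[(Z/185Z)^× : ⟨144⟩] = 144/18 = 8.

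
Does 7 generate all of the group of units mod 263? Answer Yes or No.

φ(263) = 263 − 1 = 262 = 2 · 131.
It suffices to check that the order of 7 is not a proper divisor of 262: compute 7^(262/q) for q ∈ {2, 131}.
7^131 ≡ 262 (mod 263)  [q = 2: ≢ 1 ✓]
7^2 ≡ 49 (mod 263)  [q = 131: ≢ 1 ✓]
Every test exponent gives a nontrivial residue, hence 7 generates the full group.

Yes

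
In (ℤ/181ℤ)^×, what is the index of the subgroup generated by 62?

Since 62 ∈ (Z/181Z)^×, its order divides φ(181) = 181 − 1 = 180 = 2^2 · 3^2 · 5.
Divisors of 180: 1, 2, 3, 4, 5, 6, 9, 10, 12, 15, 18, 20, 30, 36, 45, 60, 90, 180.
Test each divisor d:
62^1 ≡ 62 (mod 181)
62^2 ≡ 43 (mod 181)
62^3 ≡ 132 (mod 181)
62^4 ≡ 39 (mod 181)
62^5 ≡ 65 (mod 181)
62^6 ≡ 48 (mod 181)
62^9 ≡ 1 (mod 181) ✓
So ord_181(62) = 9, hence |⟨62⟩| = 9.
The index is φ(181) / ord(62) = 180 / 9 = 20.

20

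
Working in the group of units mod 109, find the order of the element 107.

By Lagrange's theorem, ord_109(107) divides φ(109) = 109 − 1 = 108 = 2^2 · 3^3.
Divisors of 108: 1, 2, 3, 4, 6, 9, 12, 18, 27, 36, 54, 108.
Test each divisor d:
107^1 ≡ 107
107^2 ≡ 4
107^3 ≡ 101
107^4 ≡ 16
107^6 ≡ 64
107^9 ≡ 33
107^12 ≡ 63
107^18 ≡ 108
107^27 ≡ 76
107^36 ≡ 1
So ord_109(107) = 36.

36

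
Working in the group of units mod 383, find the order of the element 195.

191

The order of 195 must divide φ(383) = 383 − 1 = 382 = 2 · 191.
Divisors of 382: 1, 2, 191, 382.
Test each divisor d:
195^1 ≡ 195 (mod 383)
195^2 ≡ 108 (mod 383)
195^191 ≡ 1 (mod 383) ✓
So ord_383(195) = 191.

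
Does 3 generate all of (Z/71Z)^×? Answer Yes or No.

No

φ(71) = 71 − 1 = 70 = 2 · 5 · 7.
Test 3^(70/q) mod 71 for each prime factor q of 70:
3^35 ≡ 1 (mod 71)  [q = 2: ≡ 1 ✗]
3^14 ≡ 54 (mod 71)  [q = 5: ≢ 1 ✓]
3^10 ≡ 48 (mod 71)  [q = 7: ≢ 1 ✓]
Since 3^35 ≡ 1, the order of 3 divides 35 < 70, so 3 is not a primitive root.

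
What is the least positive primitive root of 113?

φ(113) = 113 − 1 = 112 = 2^4 · 7.
g is a primitive root iff g^(112/q) ≢ 1 (mod 113) for each prime q ∈ {2, 7}.
g = 2: 2^56 ≡ 1 — hits 1, so not a primitive root.
g = 3: 3^56 ≡ 112; 3^16 ≡ 49 — none is 1, so 3 is a primitive root.
Hence the least primitive root of 113 is 3.

3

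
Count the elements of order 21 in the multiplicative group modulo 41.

0

φ(41) = 41 − 1 = 40 = 2^3 · 5.
In a cyclic group of order 40, there are φ(d) elements of order d for each divisor d of 40, and zero for non-divisors.
Here 40 is not a multiple of 21, so there are no elements of order 21.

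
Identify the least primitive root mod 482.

φ(482) = φ(2)·φ(241) = 1·240 = 240 = 2^4 · 3 · 5.
Test candidates g = 2, 3, … against the prime factors q ∈ {2, 3, 5} of φ(482): g is a generator iff g^(240/q) ≢ 1 for every such q.
g = 2: gcd(2, 482) = 2 > 1, not a unit — skip.
g = 3: 3^120 ≡ 1 — hits 1, so not a primitive root.
g = 4: gcd(4, 482) = 2 > 1, not a unit — skip.
g = 5: 5^120 ≡ 1 — hits 1, so not a primitive root.
g = 6: gcd(6, 482) = 2 > 1, not a unit — skip.
g = 7: 7^120 ≡ 481; 7^80 ≡ 15; 7^48 ≡ 91 — none is 1, so 7 is a primitive root.
So 7 is the smallest generator of (Z/482Z)^×.

7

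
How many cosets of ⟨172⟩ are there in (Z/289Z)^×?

2

By Lagrange's theorem, ord_289(172) divides φ(289) = φ(17^2) = 17·(17−1) = 272 = 2^4 · 17.
Divisors of 272: 1, 2, 4, 8, 16, 17, 34, 68, 136, 272.
Evaluate successive powers at the divisors of 272:
172^1 ≡ 172
172^2 ≡ 106
172^4 ≡ 254
172^8 ≡ 69
172^16 ≡ 137
172^17 ≡ 155
172^34 ≡ 38
172^68 ≡ 288
172^136 ≡ 1
The order of 172 is 136, so the subgroup it generates has 136 elements.
[(Z/289Z)^× : ⟨172⟩] = 272/136 = 2.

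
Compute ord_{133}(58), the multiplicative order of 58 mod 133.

ord(58) | φ(133) = φ(7·19) = (7−1)·(19−1) = 6·18 = 108 = 2^2 · 3^3.
Divisors of 108: 1, 2, 3, 4, 6, 9, 12, 18, 27, 36, 54, 108.
Check 58^d mod 133 for each divisor in increasing order:
58^1 ≡ 58 (mod 133)
58^2 ≡ 39 (mod 133)
58^3 ≡ 1 (mod 133) ✓
So ord_133(58) = 3.

3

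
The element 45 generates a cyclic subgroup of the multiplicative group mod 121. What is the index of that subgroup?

10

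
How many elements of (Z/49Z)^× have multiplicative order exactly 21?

12

φ(49) = φ(7^2) = 7·(7−1) = 42 = 2 · 3 · 7.
Since (Z/49Z)^× is cyclic of order 42, the number of elements of order d is φ(d) when d | 42 and 0 otherwise.
21 = 3 · 7 divides 42, and φ(21) = 12.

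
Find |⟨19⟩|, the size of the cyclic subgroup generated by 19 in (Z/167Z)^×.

83

ord(19) | φ(167) = 167 − 1 = 166 = 2 · 83.
Divisors of 166: 1, 2, 83, 166.
Check 19^d mod 167 for each divisor in increasing order:
19^1 ≡ 19 (mod 167)
19^2 ≡ 27 (mod 167)
19^83 ≡ 1 (mod 167) ✓
Hence ord(19) = 83.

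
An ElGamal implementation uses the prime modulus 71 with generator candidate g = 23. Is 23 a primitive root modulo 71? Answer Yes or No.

No

φ(71) = 71 − 1 = 70 = 2 · 5 · 7.
It suffices to check that the order of 23 is not a proper divisor of 70: compute 23^(70/q) for q ∈ {2, 5, 7}.
23^35 ≡ 70 (mod 71)  [q = 2: ≢ 1 ✓]
23^14 ≡ 1 (mod 71)  [q = 5: ≡ 1 ✗]
23^10 ≡ 45 (mod 71)  [q = 7: ≢ 1 ✓]
The check at q = 5 fails, so 23 generates a proper subgroup.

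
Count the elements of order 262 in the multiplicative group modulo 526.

130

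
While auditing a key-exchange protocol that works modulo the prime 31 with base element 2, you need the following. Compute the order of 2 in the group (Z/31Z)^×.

By Lagrange's theorem, ord_31(2) divides φ(31) = 31 − 1 = 30 = 2 · 3 · 5.
Divisors of 30: 1, 2, 3, 5, 6, 10, 15, 30.
Test each divisor d:
2^1 ≡ 2 (mod 31)
2^2 ≡ 4 (mod 31)
2^3 ≡ 8 (mod 31)
2^5 ≡ 1 (mod 31) ✓
Therefore the multiplicative order of 2 modulo 31 is 5.

5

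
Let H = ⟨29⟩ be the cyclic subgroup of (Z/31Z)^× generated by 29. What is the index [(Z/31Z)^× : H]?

By Lagrange's theorem, ord_31(29) divides φ(31) = 31 − 1 = 30 = 2 · 3 · 5.
Divisors of 30: 1, 2, 3, 5, 6, 10, 15, 30.
Compute 29^d (mod 31) for the divisors d until we hit 1:
29^1 ≡ 29 (mod 31)
29^2 ≡ 4 (mod 31)
29^3 ≡ 23 (mod 31)
29^5 ≡ 30 (mod 31)
29^6 ≡ 2 (mod 31)
29^10 ≡ 1 (mod 31) ✓
So ord_31(29) = 10, hence |⟨29⟩| = 10.
The index is φ(31) / ord(29) = 30 / 10 = 3.

3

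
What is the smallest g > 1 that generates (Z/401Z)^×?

3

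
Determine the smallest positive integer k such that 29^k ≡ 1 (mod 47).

ord(29) | φ(47) = 47 − 1 = 46 = 2 · 23.
Divisors of 46: 1, 2, 23, 46.
Evaluate successive powers at the divisors of 46:
29^1 ≡ 29 (mod 47)
29^2 ≡ 42 (mod 47)
29^23 ≡ 46 (mod 47)
29^46 ≡ 1 (mod 47) ✓
The smallest such exponent is 46, so the order of 29 is 46.

46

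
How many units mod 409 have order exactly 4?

2

φ(409) = 409 − 1 = 408 = 2^3 · 3 · 17.
In a cyclic group of order 408, there are φ(d) elements of order d for each divisor d of 408, and zero for non-divisors.
4 = 2^2 divides 408, and φ(4) = 2.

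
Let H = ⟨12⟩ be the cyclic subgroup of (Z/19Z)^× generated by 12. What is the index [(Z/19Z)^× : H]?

3

The order of 12 must divide φ(19) = 19 − 1 = 18 = 2 · 3^2.
Divisors of 18: 1, 2, 3, 6, 9, 18.
Compute 12^d (mod 19) for the divisors d until we hit 1:
12^1 ≡ 12 (mod 19)
12^2 ≡ 11 (mod 19)
12^3 ≡ 18 (mod 19)
12^6 ≡ 1 (mod 19) ✓
Thus |⟨12⟩| = ord(12) = 6.
The index is φ(19) / ord(12) = 18 / 6 = 3.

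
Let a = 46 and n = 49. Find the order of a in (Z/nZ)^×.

By Lagrange's theorem, ord_49(46) divides φ(49) = φ(7^2) = 7·(7−1) = 42 = 2 · 3 · 7.
Divisors of 42: 1, 2, 3, 6, 7, 14, 21, 42.
Evaluate successive powers at the divisors of 42:
46^1 ≡ 46 (mod 49)
46^2 ≡ 9 (mod 49)
46^3 ≡ 22 (mod 49)
46^6 ≡ 43 (mod 49)
46^7 ≡ 18 (mod 49)
46^14 ≡ 30 (mod 49)
46^21 ≡ 1 (mod 49) ✓
The smallest such exponent is 21, so the order of 46 is 21.

21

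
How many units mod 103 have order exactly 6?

φ(103) = 103 − 1 = 102 = 2 · 3 · 17.
Since (Z/103Z)^× is cyclic of order 102, the number of elements of order d is φ(d) when d | 102 and 0 otherwise.
6 = 2 · 3 divides 102, and φ(6) = 2.

2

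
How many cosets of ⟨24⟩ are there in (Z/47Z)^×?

Since 24 ∈ (Z/47Z)^×, its order divides φ(47) = 47 − 1 = 46 = 2 · 23.
Divisors of 46: 1, 2, 23, 46.
Test each divisor d:
24^1 ≡ 24
24^2 ≡ 12
24^23 ≡ 1
Thus |⟨24⟩| = ord(24) = 23.
[(Z/47Z)^× : ⟨24⟩] = 46/23 = 2.

2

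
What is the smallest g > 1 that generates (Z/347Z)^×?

2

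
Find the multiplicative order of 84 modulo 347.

346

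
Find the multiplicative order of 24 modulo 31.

30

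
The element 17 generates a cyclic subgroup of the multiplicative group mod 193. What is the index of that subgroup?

ord(17) | φ(193) = 193 − 1 = 192 = 2^6 · 3.
Divisors of 192: 1, 2, 3, 4, 6, 8, 12, 16, 24, 32, 48, 64, 96, 192.
Compute 17^d (mod 193) for the divisors d until we hit 1:
17^1 ≡ 17 (mod 193)
17^2 ≡ 96 (mod 193)
17^3 ≡ 88 (mod 193)
17^4 ≡ 145 (mod 193)
17^6 ≡ 24 (mod 193)
17^8 ≡ 181 (mod 193)
17^12 ≡ 190 (mod 193)
17^16 ≡ 144 (mod 193)
17^24 ≡ 9 (mod 193)
17^32 ≡ 85 (mod 193)
17^48 ≡ 81 (mod 193)
17^64 ≡ 84 (mod 193)
17^96 ≡ 192 (mod 193)
17^192 ≡ 1 (mod 193) ✓
The order of 17 is 192, so the subgroup it generates has 192 elements.
[(Z/193Z)^× : ⟨17⟩] = 192/192 = 1.

1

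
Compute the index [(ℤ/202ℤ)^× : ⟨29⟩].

1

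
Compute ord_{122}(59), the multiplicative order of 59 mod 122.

By Lagrange's theorem, ord_122(59) divides φ(122) = φ(2)·φ(61) = 1·60 = 60 = 2^2 · 3 · 5.
Divisors of 60: 1, 2, 3, 4, 5, 6, 10, 12, 15, 20, 30, 60.
Compute 59^d (mod 122) for the divisors d until we hit 1:
59^1 ≡ 59 (mod 122)
59^2 ≡ 65 (mod 122)
59^3 ≡ 53 (mod 122)
59^4 ≡ 77 (mod 122)
59^5 ≡ 29 (mod 122)
59^6 ≡ 3 (mod 122)
59^10 ≡ 109 (mod 122)
59^12 ≡ 9 (mod 122)
59^15 ≡ 111 (mod 122)
59^20 ≡ 47 (mod 122)
59^30 ≡ 121 (mod 122)
59^60 ≡ 1 (mod 122) ✓
The smallest such exponent is 60, so the order of 59 is 60.

60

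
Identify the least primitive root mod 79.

3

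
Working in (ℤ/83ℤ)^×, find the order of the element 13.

82

ord(13) | φ(83) = 83 − 1 = 82 = 2 · 41.
Divisors of 82: 1, 2, 41, 82.
Compute 13^d (mod 83) for the divisors d until we hit 1:
13^1 ≡ 13 (mod 83)
13^2 ≡ 3 (mod 83)
13^41 ≡ 82 (mod 83)
13^82 ≡ 1 (mod 83) ✓
Therefore the multiplicative order of 13 modulo 83 is 82.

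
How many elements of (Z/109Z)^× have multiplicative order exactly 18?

φ(109) = 109 − 1 = 108 = 2^2 · 3^3.
In a cyclic group of order 108, there are φ(d) elements of order d for each divisor d of 108, and zero for non-divisors.
18 = 2 · 3^2 divides 108, and φ(18) = 6.

6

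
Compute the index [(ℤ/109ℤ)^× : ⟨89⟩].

4

Since 89 ∈ (Z/109Z)^×, its order divides φ(109) = 109 − 1 = 108 = 2^2 · 3^3.
Divisors of 108: 1, 2, 3, 4, 6, 9, 12, 18, 27, 36, 54, 108.
Check 89^d mod 109 for each divisor in increasing order:
89^1 ≡ 89 (mod 109)
89^2 ≡ 73 (mod 109)
89^3 ≡ 66 (mod 109)
89^4 ≡ 97 (mod 109)
89^6 ≡ 105 (mod 109)
89^9 ≡ 63 (mod 109)
89^12 ≡ 16 (mod 109)
89^18 ≡ 45 (mod 109)
89^27 ≡ 1 (mod 109) ✓
Thus |⟨89⟩| = ord(89) = 27.
Index = |(Z/109Z)^×| / |⟨89⟩| = 108 / 27 = 4.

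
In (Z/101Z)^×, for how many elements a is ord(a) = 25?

φ(101) = 101 − 1 = 100 = 2^2 · 5^2.
(Z/101Z)^× is cyclic (|G| = 100); a cyclic group of order m has exactly φ(d) elements of each order d | m, and none otherwise.
25 = 5^2 divides 100, and φ(25) = 20.

20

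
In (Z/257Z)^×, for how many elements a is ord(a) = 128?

φ(257) = 257 − 1 = 256 = 2^8.
In a cyclic group of order 256, there are φ(d) elements of order d for each divisor d of 256, and zero for non-divisors.
128 = 2^7 divides 256, and φ(128) = 64.

64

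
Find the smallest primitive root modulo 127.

3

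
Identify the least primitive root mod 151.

6

φ(151) = 151 − 1 = 150 = 2 · 3 · 5^2.
Test candidates g = 2, 3, … against the prime factors q ∈ {2, 3, 5} of φ(151): g is a generator iff g^(150/q) ≢ 1 for every such q.
g = 2: 2^75 ≡ 1 — hits 1, so not a primitive root.
g = 3: 3^75 ≡ 150; 3^50 ≡ 1 — hits 1, so not a primitive root.
g = 4: 4^75 ≡ 1 — hits 1, so not a primitive root.
g = 5: 5^75 ≡ 1 — hits 1, so not a primitive root.
g = 6: 6^75 ≡ 150; 6^50 ≡ 32; 6^30 ≡ 59 — none is 1, so 6 is a primitive root.
The smallest primitive root modulo 151 is 6.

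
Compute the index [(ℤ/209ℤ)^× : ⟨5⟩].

The order of 5 must divide φ(209) = φ(11·19) = (11−1)·(19−1) = 10·18 = 180 = 2^2 · 3^2 · 5.
Divisors of 180: 1, 2, 3, 4, 5, 6, 9, 10, 12, 15, 18, 20, 30, 36, 45, 60, 90, 180.
Compute 5^d (mod 209) for the divisors d until we hit 1:
5^1 ≡ 5 (mod 209)
5^2 ≡ 25 (mod 209)
5^3 ≡ 125 (mod 209)
5^4 ≡ 207 (mod 209)
5^5 ≡ 199 (mod 209)
5^6 ≡ 159 (mod 209)
5^9 ≡ 20 (mod 209)
5^10 ≡ 100 (mod 209)
5^12 ≡ 201 (mod 209)
5^15 ≡ 45 (mod 209)
5^18 ≡ 191 (mod 209)
5^20 ≡ 177 (mod 209)
5^30 ≡ 144 (mod 209)
5^36 ≡ 115 (mod 209)
5^45 ≡ 1 (mod 209) ✓
Thus |⟨5⟩| = ord(5) = 45.
Index = |(Z/209Z)^×| / |⟨5⟩| = 180 / 45 = 4.

4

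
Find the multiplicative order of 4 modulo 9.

3

The order of 4 must divide φ(9) = φ(3^2) = 3·(3−1) = 6 = 2 · 3.
Divisors of 6: 1, 2, 3, 6.
Check 4^d mod 9 for each divisor in increasing order:
4^1 ≡ 4 (mod 9)
4^2 ≡ 7 (mod 9)
4^3 ≡ 1 (mod 9) ✓
Hence ord(4) = 3.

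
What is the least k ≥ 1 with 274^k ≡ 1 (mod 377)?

ord(274) | φ(377) = φ(13·29) = (13−1)·(29−1) = 12·28 = 336 = 2^4 · 3 · 7.
Divisors of 336: 1, 2, 3, 4, 6, 7, 8, 12, 14, 16, 21, 24, 28, 42, 48, 56, 84, 112, 168, 336.
Compute 274^d (mod 377) for the divisors d until we hit 1:
274^1 ≡ 274 (mod 377)
274^2 ≡ 53 (mod 377)
274^3 ≡ 196 (mod 377)
274^4 ≡ 170 (mod 377)
274^6 ≡ 339 (mod 377)
274^7 ≡ 144 (mod 377)
274^8 ≡ 248 (mod 377)
274^12 ≡ 313 (mod 377)
274^14 ≡ 1 (mod 377) ✓
So ord_377(274) = 14.

14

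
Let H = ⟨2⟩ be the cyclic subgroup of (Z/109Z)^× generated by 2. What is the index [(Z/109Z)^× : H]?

3

ord(2) | φ(109) = 109 − 1 = 108 = 2^2 · 3^3.
Divisors of 108: 1, 2, 3, 4, 6, 9, 12, 18, 27, 36, 54, 108.
Evaluate successive powers at the divisors of 108:
2^1 ≡ 2
2^2 ≡ 4
2^3 ≡ 8
2^4 ≡ 16
2^6 ≡ 64
2^9 ≡ 76
2^12 ≡ 63
2^18 ≡ 108
2^27 ≡ 33
2^36 ≡ 1
The order of 2 is 36, so the subgroup it generates has 36 elements.
Index = |(Z/109Z)^×| / |⟨2⟩| = 108 / 36 = 3.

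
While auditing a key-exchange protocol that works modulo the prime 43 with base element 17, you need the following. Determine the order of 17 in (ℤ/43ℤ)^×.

21

The order of 17 must divide φ(43) = 43 − 1 = 42 = 2 · 3 · 7.
Divisors of 42: 1, 2, 3, 6, 7, 14, 21, 42.
Compute 17^d (mod 43) for the divisors d until we hit 1:
17^1 ≡ 17 (mod 43)
17^2 ≡ 31 (mod 43)
17^3 ≡ 11 (mod 43)
17^6 ≡ 35 (mod 43)
17^7 ≡ 36 (mod 43)
17^14 ≡ 6 (mod 43)
17^21 ≡ 1 (mod 43) ✓
Hence ord(17) = 21.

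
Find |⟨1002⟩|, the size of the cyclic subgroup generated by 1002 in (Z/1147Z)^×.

ord(1002) | φ(1147) = φ(31·37) = (31−1)·(37−1) = 30·36 = 1080 = 2^3 · 3^3 · 5.
Divisors of 1080: 1, 2, 3, 4, 5, 6, 8, 9, 10, 12, 15, 18, 20, 24, 27, 30, 36, 40, 45, 54, 60, 72, 90, 108, 120, 135, 180, 216, 270, 360, 540, 1080.
Evaluate successive powers at the divisors of 1080:
1002^1 ≡ 1002 (mod 1147)
1002^2 ≡ 379 (mod 1147)
1002^3 ≡ 101 (mod 1147)
1002^4 ≡ 266 (mod 1147)
1002^5 ≡ 428 (mod 1147)
1002^6 ≡ 1025 (mod 1147)
1002^8 ≡ 789 (mod 1147)
1002^9 ≡ 295 (mod 1147)
1002^10 ≡ 811 (mod 1147)
1002^12 ≡ 1120 (mod 1147)
1002^15 ≡ 714 (mod 1147)
1002^18 ≡ 1000 (mod 1147)
1002^20 ≡ 490 (mod 1147)
1002^24 ≡ 729 (mod 1147)
1002^27 ≡ 221 (mod 1147)
1002^30 ≡ 528 (mod 1147)
1002^36 ≡ 963 (mod 1147)
1002^40 ≡ 377 (mod 1147)
1002^45 ≡ 776 (mod 1147)
1002^54 ≡ 667 (mod 1147)
1002^60 ≡ 63 (mod 1147)
1002^72 ≡ 593 (mod 1147)
1002^90 ≡ 1 (mod 1147) ✓
The smallest such exponent is 90, so the order of 1002 is 90.

90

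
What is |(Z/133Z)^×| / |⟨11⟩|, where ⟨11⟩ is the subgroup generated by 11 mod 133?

36

Since 11 ∈ (Z/133Z)^×, its order divides φ(133) = φ(7·19) = (7−1)·(19−1) = 6·18 = 108 = 2^2 · 3^3.
Divisors of 108: 1, 2, 3, 4, 6, 9, 12, 18, 27, 36, 54, 108.
Compute 11^d (mod 133) for the divisors d until we hit 1:
11^1 ≡ 11 (mod 133)
11^2 ≡ 121 (mod 133)
11^3 ≡ 1 (mod 133) ✓
Thus |⟨11⟩| = ord(11) = 3.
[(Z/133Z)^× : ⟨11⟩] = 108/3 = 36.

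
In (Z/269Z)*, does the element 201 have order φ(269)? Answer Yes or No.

Yes

φ(269) = 269 − 1 = 268 = 2^2 · 67.
Test 201^(268/q) mod 269 for each prime factor q of 268:
201^134 ≡ 268 (mod 269)  [q = 2: ≢ 1 ✓]
201^4 ≡ 180 (mod 269)  [q = 67: ≢ 1 ✓]
All checks pass, so 201 has order 268 and is a primitive root modulo 269.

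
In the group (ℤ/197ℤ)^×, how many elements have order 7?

6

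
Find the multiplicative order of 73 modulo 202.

By Lagrange's theorem, ord_202(73) divides φ(202) = φ(2)·φ(101) = 1·100 = 100 = 2^2 · 5^2.
Divisors of 100: 1, 2, 4, 5, 10, 20, 25, 50, 100.
Check 73^d mod 202 for each divisor in increasing order:
73^1 ≡ 73 (mod 202)
73^2 ≡ 77 (mod 202)
73^4 ≡ 71 (mod 202)
73^5 ≡ 133 (mod 202)
73^10 ≡ 115 (mod 202)
73^20 ≡ 95 (mod 202)
73^25 ≡ 111 (mod 202)
73^50 ≡ 201 (mod 202)
73^100 ≡ 1 (mod 202) ✓
Therefore the multiplicative order of 73 modulo 202 is 100.

100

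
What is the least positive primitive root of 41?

φ(41) = 41 − 1 = 40 = 2^3 · 5.
Test candidates g = 2, 3, … against the prime factors q ∈ {2, 5} of φ(41): g is a generator iff g^(40/q) ≢ 1 for every such q.
g = 2: 2^20 ≡ 1 — hits 1, so not a primitive root.
g = 3: 3^20 ≡ 40; 3^8 ≡ 1 — hits 1, so not a primitive root.
g = 4: 4^20 ≡ 1 — hits 1, so not a primitive root.
g = 5: 5^20 ≡ 1 — hits 1, so not a primitive root.
g = 6: 6^20 ≡ 40; 6^8 ≡ 10 — none is 1, so 6 is a primitive root.
Hence the least primitive root of 41 is 6.

6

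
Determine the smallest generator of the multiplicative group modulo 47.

5

φ(47) = 47 − 1 = 46 = 2 · 23.
g is a primitive root iff g^(46/q) ≢ 1 (mod 47) for each prime q ∈ {2, 23}.
g = 2: 2^23 ≡ 1 — hits 1, so not a primitive root.
g = 3: 3^23 ≡ 1 — hits 1, so not a primitive root.
g = 4: 4^23 ≡ 1 — hits 1, so not a primitive root.
g = 5: 5^23 ≡ 46; 5^2 ≡ 25 — none is 1, so 5 is a primitive root.
So 5 is the smallest generator of (Z/47Z)^×.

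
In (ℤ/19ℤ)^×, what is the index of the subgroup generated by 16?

2

By Lagrange's theorem, ord_19(16) divides φ(19) = 19 − 1 = 18 = 2 · 3^2.
Divisors of 18: 1, 2, 3, 6, 9, 18.
Compute 16^d (mod 19) for the divisors d until we hit 1:
16^1 ≡ 16 (mod 19)
16^2 ≡ 9 (mod 19)
16^3 ≡ 11 (mod 19)
16^6 ≡ 7 (mod 19)
16^9 ≡ 1 (mod 19) ✓
The order of 16 is 9, so the subgroup it generates has 9 elements.
Index = |(Z/19Z)^×| / |⟨16⟩| = 18 / 9 = 2.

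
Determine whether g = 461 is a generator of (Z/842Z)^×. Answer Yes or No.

Yes

φ(842) = φ(2)·φ(421) = 1·420 = 420 = 2^2 · 3 · 5 · 7.
Test 461^(420/q) mod 842 for each prime factor q of 420:
461^210 ≡ 841 (mod 842)  [q = 2: ≢ 1 ✓]
461^140 ≡ 441 (mod 842)  [q = 3: ≢ 1 ✓]
461^84 ≡ 279 (mod 842)  [q = 5: ≢ 1 ✓]
461^60 ≡ 791 (mod 842)  [q = 7: ≢ 1 ✓]
None equal 1, so ord_842(461) = 420: 461 is a primitive root.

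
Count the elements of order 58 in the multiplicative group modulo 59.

φ(59) = 59 − 1 = 58 = 2 · 29.
(Z/59Z)^× is cyclic (|G| = 58); a cyclic group of order m has exactly φ(d) elements of each order d | m, and none otherwise.
58 = 2 · 29 divides 58, and φ(58) = 28.

28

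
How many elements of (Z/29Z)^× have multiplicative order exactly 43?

0

φ(29) = 29 − 1 = 28 = 2^2 · 7.
In a cyclic group of order 28, there are φ(d) elements of order d for each divisor d of 28, and zero for non-divisors.
Here 28 is not a multiple of 43, so there are no elements of order 43.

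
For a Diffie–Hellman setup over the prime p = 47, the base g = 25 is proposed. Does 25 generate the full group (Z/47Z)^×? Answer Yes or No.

No

φ(47) = 47 − 1 = 46 = 2 · 23.
Test 25^(46/q) mod 47 for each prime factor q of 46:
25^23 ≡ 1 (mod 47)  [q = 2: ≡ 1 ✗]
25^2 ≡ 14 (mod 47)  [q = 23: ≢ 1 ✓]
The check at q = 2 fails, so 25 generates a proper subgroup.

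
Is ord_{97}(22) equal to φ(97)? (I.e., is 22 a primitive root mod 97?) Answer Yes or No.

φ(97) = 97 − 1 = 96 = 2^5 · 3.
It suffices to check that the order of 22 is not a proper divisor of 96: compute 22^(96/q) for q ∈ {2, 3}.
22^48 ≡ 1 (mod 97)  [q = 2: ≡ 1 ✗]
22^32 ≡ 1 (mod 97)  [q = 3: ≡ 1 ✗]
The check at q = 2 fails, so 22 generates a proper subgroup.

No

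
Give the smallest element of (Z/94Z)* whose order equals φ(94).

5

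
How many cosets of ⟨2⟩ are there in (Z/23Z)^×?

ord(2) | φ(23) = 23 − 1 = 22 = 2 · 11.
Divisors of 22: 1, 2, 11, 22.
Check 2^d mod 23 for each divisor in increasing order:
2^1 ≡ 2
2^2 ≡ 4
2^11 ≡ 1
So ord_23(2) = 11, hence |⟨2⟩| = 11.
Index = |(Z/23Z)^×| / |⟨2⟩| = 22 / 11 = 2.

2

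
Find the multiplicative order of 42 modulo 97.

ord(42) | φ(97) = 97 − 1 = 96 = 2^5 · 3.
Divisors of 96: 1, 2, 3, 4, 6, 8, 12, 16, 24, 32, 48, 96.
Evaluate successive powers at the divisors of 96:
42^1 ≡ 42 (mod 97)
42^2 ≡ 18 (mod 97)
42^3 ≡ 77 (mod 97)
42^4 ≡ 33 (mod 97)
42^6 ≡ 12 (mod 97)
42^8 ≡ 22 (mod 97)
42^12 ≡ 47 (mod 97)
42^16 ≡ 96 (mod 97)
42^24 ≡ 75 (mod 97)
42^32 ≡ 1 (mod 97) ✓
Therefore the multiplicative order of 42 modulo 97 is 32.

32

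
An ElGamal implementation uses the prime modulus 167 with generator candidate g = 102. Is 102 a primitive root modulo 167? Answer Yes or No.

φ(167) = 167 − 1 = 166 = 2 · 83.
An element g generates (Z/167Z)^× iff g^(166/q) ≢ 1 (mod 167) for each prime q ∈ {2, 83}.
102^83 ≡ 166 (mod 167)  [q = 2: ≢ 1 ✓]
102^2 ≡ 50 (mod 167)  [q = 83: ≢ 1 ✓]
None equal 1, so ord_167(102) = 166: 102 is a primitive root.

Yes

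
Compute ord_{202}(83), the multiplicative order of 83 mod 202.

ord(83) | φ(202) = φ(2)·φ(101) = 1·100 = 100 = 2^2 · 5^2.
Divisors of 100: 1, 2, 4, 5, 10, 20, 25, 50, 100.
Evaluate successive powers at the divisors of 100:
83^1 ≡ 83 (mod 202)
83^2 ≡ 21 (mod 202)
83^4 ≡ 37 (mod 202)
83^5 ≡ 41 (mod 202)
83^10 ≡ 65 (mod 202)
83^20 ≡ 185 (mod 202)
83^25 ≡ 111 (mod 202)
83^50 ≡ 201 (mod 202)
83^100 ≡ 1 (mod 202) ✓
The smallest such exponent is 100, so the order of 83 is 100.

100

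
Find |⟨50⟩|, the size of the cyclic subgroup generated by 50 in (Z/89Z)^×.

22

By Lagrange's theorem, ord_89(50) divides φ(89) = 89 − 1 = 88 = 2^3 · 11.
Divisors of 88: 1, 2, 4, 8, 11, 22, 44, 88.
Test each divisor d:
50^1 ≡ 50 (mod 89)
50^2 ≡ 8 (mod 89)
50^4 ≡ 64 (mod 89)
50^8 ≡ 2 (mod 89)
50^11 ≡ 88 (mod 89)
50^22 ≡ 1 (mod 89) ✓
Hence ord(50) = 22.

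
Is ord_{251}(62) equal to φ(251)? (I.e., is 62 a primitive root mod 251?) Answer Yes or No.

Yes

φ(251) = 251 − 1 = 250 = 2 · 5^3.
62 is a primitive root mod 251 iff 62^(φ(251)/q) ≢ 1 for every prime q | φ(251), i.e. q ∈ {2, 5}.
62^125 ≡ 250 (mod 251)  [q = 2: ≢ 1 ✓]
62^50 ≡ 219 (mod 251)  [q = 5: ≢ 1 ✓]
Every test exponent gives a nontrivial residue, hence 62 generates the full group.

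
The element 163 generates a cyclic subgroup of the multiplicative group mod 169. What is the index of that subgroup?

By Lagrange's theorem, ord_169(163) divides φ(169) = φ(13^2) = 13·(13−1) = 156 = 2^2 · 3 · 13.
Divisors of 156: 1, 2, 3, 4, 6, 12, 13, 26, 39, 52, 78, 156.
Compute 163^d (mod 169) for the divisors d until we hit 1:
163^1 ≡ 163
163^2 ≡ 36
163^3 ≡ 122
163^4 ≡ 113
163^6 ≡ 12
163^12 ≡ 144
163^13 ≡ 150
163^26 ≡ 23
163^39 ≡ 70
163^52 ≡ 22
163^78 ≡ 168
163^156 ≡ 1
Thus |⟨163⟩| = ord(163) = 156.
The index is φ(169) / ord(163) = 156 / 156 = 1.

1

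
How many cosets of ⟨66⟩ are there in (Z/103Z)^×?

The order of 66 must divide φ(103) = 103 − 1 = 102 = 2 · 3 · 17.
Divisors of 102: 1, 2, 3, 6, 17, 34, 51, 102.
Check 66^d mod 103 for each divisor in increasing order:
66^1 ≡ 66 (mod 103)
66^2 ≡ 30 (mod 103)
66^3 ≡ 23 (mod 103)
66^6 ≡ 14 (mod 103)
66^17 ≡ 1 (mod 103) ✓
Thus |⟨66⟩| = ord(66) = 17.
Index = |(Z/103Z)^×| / |⟨66⟩| = 102 / 17 = 6.

6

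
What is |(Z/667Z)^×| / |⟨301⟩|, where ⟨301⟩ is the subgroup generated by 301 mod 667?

2

The order of 301 must divide φ(667) = φ(23·29) = (23−1)·(29−1) = 22·28 = 616 = 2^3 · 7 · 11.
Divisors of 616: 1, 2, 4, 7, 8, 11, 14, 22, 28, 44, 56, 77, 88, 154, 308, 616.
Check 301^d mod 667 for each divisor in increasing order:
301^1 ≡ 301 (mod 667)
301^2 ≡ 556 (mod 667)
301^4 ≡ 315 (mod 667)
301^7 ≡ 128 (mod 667)
301^8 ≡ 509 (mod 667)
301^11 ≡ 300 (mod 667)
301^14 ≡ 376 (mod 667)
301^22 ≡ 622 (mod 667)
301^28 ≡ 639 (mod 667)
301^44 ≡ 24 (mod 667)
301^56 ≡ 117 (mod 667)
301^77 ≡ 162 (mod 667)
301^88 ≡ 576 (mod 667)
301^154 ≡ 231 (mod 667)
301^308 ≡ 1 (mod 667) ✓
Thus |⟨301⟩| = ord(301) = 308.
The index is φ(667) / ord(301) = 616 / 308 = 2.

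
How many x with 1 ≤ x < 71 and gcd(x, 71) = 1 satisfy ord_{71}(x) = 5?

4

φ(71) = 71 − 1 = 70 = 2 · 5 · 7.
Since (Z/71Z)^× is cyclic of order 70, the number of elements of order d is φ(d) when d | 70 and 0 otherwise.
5 | 70, and φ(5) = 5 − 1 = 4.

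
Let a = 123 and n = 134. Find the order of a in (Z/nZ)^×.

By Lagrange's theorem, ord_134(123) divides φ(134) = φ(2)·φ(67) = 1·66 = 66 = 2 · 3 · 11.
Divisors of 66: 1, 2, 3, 6, 11, 22, 33, 66.
Evaluate successive powers at the divisors of 66:
123^1 ≡ 123 (mod 134)
123^2 ≡ 121 (mod 134)
123^3 ≡ 9 (mod 134)
123^6 ≡ 81 (mod 134)
123^11 ≡ 37 (mod 134)
123^22 ≡ 29 (mod 134)
123^33 ≡ 1 (mod 134) ✓
Therefore the multiplicative order of 123 modulo 134 is 33.

33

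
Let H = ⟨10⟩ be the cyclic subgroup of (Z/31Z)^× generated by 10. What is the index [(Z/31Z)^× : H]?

2

Since 10 ∈ (Z/31Z)^×, its order divides φ(31) = 31 − 1 = 30 = 2 · 3 · 5.
Divisors of 30: 1, 2, 3, 5, 6, 10, 15, 30.
Test each divisor d:
10^1 ≡ 10
10^2 ≡ 7
10^3 ≡ 8
10^5 ≡ 25
10^6 ≡ 2
10^10 ≡ 5
10^15 ≡ 1
So ord_31(10) = 15, hence |⟨10⟩| = 15.
[(Z/31Z)^× : ⟨10⟩] = 30/15 = 2.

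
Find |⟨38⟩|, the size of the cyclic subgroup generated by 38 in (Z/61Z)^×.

Since 38 ∈ (Z/61Z)^×, its order divides φ(61) = 61 − 1 = 60 = 2^2 · 3 · 5.
Divisors of 60: 1, 2, 3, 4, 5, 6, 10, 12, 15, 20, 30, 60.
Test each divisor d:
38^1 ≡ 38 (mod 61)
38^2 ≡ 41 (mod 61)
38^3 ≡ 33 (mod 61)
38^4 ≡ 34 (mod 61)
38^5 ≡ 11 (mod 61)
38^6 ≡ 52 (mod 61)
38^10 ≡ 60 (mod 61)
38^12 ≡ 20 (mod 61)
38^15 ≡ 50 (mod 61)
38^20 ≡ 1 (mod 61) ✓
So ord_61(38) = 20.

20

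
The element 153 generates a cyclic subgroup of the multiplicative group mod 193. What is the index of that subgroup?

Since 153 ∈ (Z/193Z)^×, its order divides φ(193) = 193 − 1 = 192 = 2^6 · 3.
Divisors of 192: 1, 2, 3, 4, 6, 8, 12, 16, 24, 32, 48, 64, 96, 192.
Compute 153^d (mod 193) for the divisors d until we hit 1:
153^1 ≡ 153 (mod 193)
153^2 ≡ 56 (mod 193)
153^3 ≡ 76 (mod 193)
153^4 ≡ 48 (mod 193)
153^6 ≡ 179 (mod 193)
153^8 ≡ 181 (mod 193)
153^12 ≡ 3 (mod 193)
153^16 ≡ 144 (mod 193)
153^24 ≡ 9 (mod 193)
153^32 ≡ 85 (mod 193)
153^48 ≡ 81 (mod 193)
153^64 ≡ 84 (mod 193)
153^96 ≡ 192 (mod 193)
153^192 ≡ 1 (mod 193) ✓
Thus |⟨153⟩| = ord(153) = 192.
The index is φ(193) / ord(153) = 192 / 192 = 1.

1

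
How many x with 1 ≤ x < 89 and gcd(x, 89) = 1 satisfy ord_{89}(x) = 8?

4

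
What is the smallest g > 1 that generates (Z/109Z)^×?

6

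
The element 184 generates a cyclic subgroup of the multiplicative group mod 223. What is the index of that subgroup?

The order of 184 must divide φ(223) = 223 − 1 = 222 = 2 · 3 · 37.
Divisors of 222: 1, 2, 3, 6, 37, 74, 111, 222.
Check 184^d mod 223 for each divisor in increasing order:
184^1 ≡ 184
184^2 ≡ 183
184^3 ≡ 222
184^6 ≡ 1
The order of 184 is 6, so the subgroup it generates has 6 elements.
[(Z/223Z)^× : ⟨184⟩] = 222/6 = 37.

37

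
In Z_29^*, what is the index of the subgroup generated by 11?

ord(11) | φ(29) = 29 − 1 = 28 = 2^2 · 7.
Divisors of 28: 1, 2, 4, 7, 14, 28.
Check 11^d mod 29 for each divisor in increasing order:
11^1 ≡ 11 (mod 29)
11^2 ≡ 5 (mod 29)
11^4 ≡ 25 (mod 29)
11^7 ≡ 12 (mod 29)
11^14 ≡ 28 (mod 29)
11^28 ≡ 1 (mod 29) ✓
The order of 11 is 28, so the subgroup it generates has 28 elements.
The index is φ(29) / ord(11) = 28 / 28 = 1.

1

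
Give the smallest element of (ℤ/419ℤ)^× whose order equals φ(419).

2

φ(419) = 419 − 1 = 418 = 2 · 11 · 19.
Test candidates g = 2, 3, … against the prime factors q ∈ {2, 11, 19} of φ(419): g is a generator iff g^(418/q) ≢ 1 for every such q.
g = 2: 2^209 ≡ 418; 2^38 ≡ 334; 2^22 ≡ 114 — none is 1, so 2 is a primitive root.
Hence the least primitive root of 419 is 2.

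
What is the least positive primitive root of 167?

5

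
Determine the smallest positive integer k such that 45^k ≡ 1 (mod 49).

Since 45 ∈ (Z/49Z)^×, its order divides φ(49) = φ(7^2) = 7·(7−1) = 42 = 2 · 3 · 7.
Divisors of 42: 1, 2, 3, 6, 7, 14, 21, 42.
Compute 45^d (mod 49) for the divisors d until we hit 1:
45^1 ≡ 45 (mod 49)
45^2 ≡ 16 (mod 49)
45^3 ≡ 34 (mod 49)
45^6 ≡ 29 (mod 49)
45^7 ≡ 31 (mod 49)
45^14 ≡ 30 (mod 49)
45^21 ≡ 48 (mod 49)
45^42 ≡ 1 (mod 49) ✓
Therefore the multiplicative order of 45 modulo 49 is 42.

42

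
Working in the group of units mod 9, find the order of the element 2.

The order of 2 must divide φ(9) = φ(3^2) = 3·(3−1) = 6 = 2 · 3.
Divisors of 6: 1, 2, 3, 6.
Evaluate successive powers at the divisors of 6:
2^1 ≡ 2 (mod 9)
2^2 ≡ 4 (mod 9)
2^3 ≡ 8 (mod 9)
2^6 ≡ 1 (mod 9) ✓
So ord_9(2) = 6.

6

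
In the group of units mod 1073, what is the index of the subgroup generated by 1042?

36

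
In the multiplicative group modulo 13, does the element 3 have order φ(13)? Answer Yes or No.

φ(13) = 13 − 1 = 12 = 2^2 · 3.
3 is a primitive root mod 13 iff 3^(φ(13)/q) ≢ 1 for every prime q | φ(13), i.e. q ∈ {2, 3}.
3^6 ≡ 1 (mod 13)  [q = 2: ≡ 1 ✗]
3^4 ≡ 3 (mod 13)  [q = 3: ≢ 1 ✓]
The check at q = 2 fails, so 3 generates a proper subgroup.

No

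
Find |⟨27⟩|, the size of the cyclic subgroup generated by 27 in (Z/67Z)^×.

22

Since 27 ∈ (Z/67Z)^×, its order divides φ(67) = 67 − 1 = 66 = 2 · 3 · 11.
Divisors of 66: 1, 2, 3, 6, 11, 22, 33, 66.
Evaluate successive powers at the divisors of 66:
27^1 ≡ 27 (mod 67)
27^2 ≡ 59 (mod 67)
27^3 ≡ 52 (mod 67)
27^6 ≡ 24 (mod 67)
27^11 ≡ 66 (mod 67)
27^22 ≡ 1 (mod 67) ✓
Therefore the multiplicative order of 27 modulo 67 is 22.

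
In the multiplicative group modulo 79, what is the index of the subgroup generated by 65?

Since 65 ∈ (Z/79Z)^×, its order divides φ(79) = 79 − 1 = 78 = 2 · 3 · 13.
Divisors of 78: 1, 2, 3, 6, 13, 26, 39, 78.
Check 65^d mod 79 for each divisor in increasing order:
65^1 ≡ 65 (mod 79)
65^2 ≡ 38 (mod 79)
65^3 ≡ 21 (mod 79)
65^6 ≡ 46 (mod 79)
65^13 ≡ 1 (mod 79) ✓
Thus |⟨65⟩| = ord(65) = 13.
Index = |(Z/79Z)^×| / |⟨65⟩| = 78 / 13 = 6.

6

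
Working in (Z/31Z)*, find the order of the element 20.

15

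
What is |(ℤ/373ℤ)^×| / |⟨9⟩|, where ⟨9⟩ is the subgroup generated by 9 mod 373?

4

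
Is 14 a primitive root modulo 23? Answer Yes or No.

φ(23) = 23 − 1 = 22 = 2 · 11.
14 is a primitive root mod 23 iff 14^(φ(23)/q) ≢ 1 for every prime q | φ(23), i.e. q ∈ {2, 11}.
14^11 ≡ 22 (mod 23)  [q = 2: ≢ 1 ✓]
14^2 ≡ 12 (mod 23)  [q = 11: ≢ 1 ✓]
Every test exponent gives a nontrivial residue, hence 14 generates the full group.

Yes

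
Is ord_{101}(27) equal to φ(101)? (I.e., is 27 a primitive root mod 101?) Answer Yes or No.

Yes

φ(101) = 101 − 1 = 100 = 2^2 · 5^2.
Test 27^(100/q) mod 101 for each prime factor q of 100:
27^50 ≡ 100 (mod 101)  [q = 2: ≢ 1 ✓]
27^20 ≡ 36 (mod 101)  [q = 5: ≢ 1 ✓]
None equal 1, so ord_101(27) = 100: 27 is a primitive root.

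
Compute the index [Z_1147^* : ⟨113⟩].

Since 113 ∈ (Z/1147Z)^×, its order divides φ(1147) = φ(31·37) = (31−1)·(37−1) = 30·36 = 1080 = 2^3 · 3^3 · 5.
Divisors of 1080: 1, 2, 3, 4, 5, 6, 8, 9, 10, 12, 15, 18, 20, 24, 27, 30, 36, 40, 45, 54, 60, 72, 90, 108, 120, 135, 180, 216, 270, 360, 540, 1080.
Check 113^d mod 1147 for each divisor in increasing order:
113^1 ≡ 113 (mod 1147)
113^2 ≡ 152 (mod 1147)
113^3 ≡ 1118 (mod 1147)
113^4 ≡ 164 (mod 1147)
113^5 ≡ 180 (mod 1147)
113^6 ≡ 841 (mod 1147)
113^8 ≡ 515 (mod 1147)
113^9 ≡ 845 (mod 1147)
113^10 ≡ 284 (mod 1147)
113^12 ≡ 729 (mod 1147)
113^15 ≡ 652 (mod 1147)
113^18 ≡ 591 (mod 1147)
113^20 ≡ 366 (mod 1147)
113^24 ≡ 380 (mod 1147)
113^27 ≡ 450 (mod 1147)
113^30 ≡ 714 (mod 1147)
113^36 ≡ 593 (mod 1147)
113^40 ≡ 904 (mod 1147)
113^45 ≡ 993 (mod 1147)
113^54 ≡ 628 (mod 1147)
113^60 ≡ 528 (mod 1147)
113^72 ≡ 667 (mod 1147)
113^90 ≡ 776 (mod 1147)
113^108 ≡ 963 (mod 1147)
113^120 ≡ 63 (mod 1147)
113^135 ≡ 931 (mod 1147)
113^180 ≡ 1 (mod 1147) ✓
The order of 113 is 180, so the subgroup it generates has 180 elements.
The index is φ(1147) / ord(113) = 1080 / 180 = 6.

6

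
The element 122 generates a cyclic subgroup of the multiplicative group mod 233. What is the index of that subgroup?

The order of 122 must divide φ(233) = 233 − 1 = 232 = 2^3 · 29.
Divisors of 232: 1, 2, 4, 8, 29, 58, 116, 232.
Evaluate successive powers at the divisors of 232:
122^1 ≡ 122
122^2 ≡ 205
122^4 ≡ 85
122^8 ≡ 2
122^29 ≡ 12
122^58 ≡ 144
122^116 ≡ 232
122^232 ≡ 1
Thus |⟨122⟩| = ord(122) = 232.
Index = |(Z/233Z)^×| / |⟨122⟩| = 232 / 232 = 1.

1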